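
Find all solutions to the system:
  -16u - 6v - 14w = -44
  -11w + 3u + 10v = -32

Row-reduce:
R1 ← R1 / (-16).
R2 ← R2 − 3·R1.
R2 ← R2 / (71/8).
R1 ← R1 − 3/8·R2.
Rank is 2 with 3 unknowns, leaving w free.

infinitely many solutions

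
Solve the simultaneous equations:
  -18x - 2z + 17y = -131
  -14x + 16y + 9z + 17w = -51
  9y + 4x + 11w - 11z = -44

Row-reduce:
R1 ← R1 / (-18).
R2 ← R2 + 14·R1.
R3 ← R3 − 4·R1.
R2 ← R2 / (25/9).
R1 ← R1 + 17/18·R2.
R3 ← R3 − 115/9·R2.
R3 ← R3 / (-60).
R1 ← R1 − 37/10·R3.
R2 ← R2 − 19/5·R3.
Rank is 3 with 4 unknowns, leaving w free.

infinitely many solutions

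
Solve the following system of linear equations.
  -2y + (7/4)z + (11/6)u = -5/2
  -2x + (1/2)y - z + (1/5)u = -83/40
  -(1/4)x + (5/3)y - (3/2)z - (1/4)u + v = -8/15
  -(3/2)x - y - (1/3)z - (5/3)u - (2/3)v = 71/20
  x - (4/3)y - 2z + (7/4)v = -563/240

x = -1/5, y = 1/4, z = 2, u = -3, v = 5/4

Row-reduce the augmented matrix:
Swap R1 and R2.
R1 ← R1 / (-2).
R3 ← R3 + 1/4·R1.
R4 ← R4 + 3/2·R1.
R5 ← R5 − 1·R1.
R2 ← R2 / (-2).
R1 ← R1 + 1/4·R2.
R3 ← R3 − 77/48·R2.
R4 ← R4 + 11/8·R2.
R5 ← R5 + 13/12·R2.
R3 ← R3 / (11/384).
R1 ← R1 − 9/32·R3.
R2 ← R2 + 7/8·R3.
R4 ← R4 + 151/192·R3.
R5 ← R5 + 331/96·R3.
R4 ← R4 / (2677/90).
R1 ← R1 + 181/15·R4.
R2 ← R2 − 178/5·R4.
R3 ← R3 − 626/15·R4.
R5 ← R5 − 143·R4.
R5 ← R5 / (-785919/117788).
R1 ← R1 − 30892/29447·R5.
R2 ← R2 + 44640/29447·R5.
R3 ← R3 + 78800/29447·R5.
R4 ← R4 − 26520/29447·R5.
Reading off the reduced rows gives x = -1/5, y = 1/4, z = 2, u = -3, v = 5/4.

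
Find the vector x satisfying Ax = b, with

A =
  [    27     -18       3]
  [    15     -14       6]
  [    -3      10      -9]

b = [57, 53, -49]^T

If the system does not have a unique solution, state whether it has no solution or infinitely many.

Row-reduce:
R1 ← R1 / (27).
R2 ← R2 − 15·R1.
R3 ← R3 + 3·R1.
R2 ← R2 / (-4).
R1 ← R1 + 2/3·R2.
R3 ← R3 − 8·R2.
Rank is 2 with 3 unknowns, leaving x_3 free.

infinitely many solutions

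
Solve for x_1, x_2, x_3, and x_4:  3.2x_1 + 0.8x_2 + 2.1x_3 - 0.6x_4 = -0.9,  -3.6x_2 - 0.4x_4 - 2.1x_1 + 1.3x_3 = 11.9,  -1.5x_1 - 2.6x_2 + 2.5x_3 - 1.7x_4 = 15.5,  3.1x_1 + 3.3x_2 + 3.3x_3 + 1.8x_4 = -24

x_1 = 0, x_2 = -3, x_3 = -1, x_4 = -6

Row-reduce the augmented matrix:
R1 ← R1 / (16/5).
R2 ← R2 + 21/10·R1.
R3 ← R3 + 3/2·R1.
R4 ← R4 − 31/10·R1.
R2 ← R2 / (-123/40).
R1 ← R1 − 1/4·R2.
R3 ← R3 + 89/40·R2.
R4 ← R4 − 101/40·R2.
R3 ← R3 / (7609/4920).
R1 ← R1 − 215/246·R3.
R2 ← R2 + 857/984·R3.
R4 ← R4 − 34093/9840·R3.
R4 ← R4 / (742849/152180).
R1 ← R1 − 4132/7609·R4.
R2 ← R2 + 8129/15218·R4.
R3 ← R3 + 6922/7609·R4.
Reading off the reduced rows gives x_1 = 0, x_2 = -3, x_3 = -1, x_4 = -6.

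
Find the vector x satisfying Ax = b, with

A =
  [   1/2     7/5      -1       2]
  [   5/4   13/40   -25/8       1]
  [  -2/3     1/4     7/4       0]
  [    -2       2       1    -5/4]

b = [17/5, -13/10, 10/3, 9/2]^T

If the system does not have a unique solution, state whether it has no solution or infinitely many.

Row-reduce:
R1 ← R1 / (1/2).
R2 ← R2 − 5/4·R1.
R3 ← R3 + 2/3·R1.
R4 ← R4 + 2·R1.
R2 ← R2 / (-127/40).
R1 ← R1 − 14/5·R2.
R3 ← R3 − 127/60·R2.
R4 ← R4 − 38/5·R2.
Swap R3 and R4.
R3 ← R3 / (-571/127).
R1 ← R1 + 324/127·R3.
R2 ← R2 − 25/127·R3.
Row 4 reduces to 0 = 4/3, a contradiction. The system is inconsistent.

no solution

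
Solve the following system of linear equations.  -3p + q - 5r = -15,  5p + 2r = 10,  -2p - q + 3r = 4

Row-reduce:
R1 ← R1 / (-3).
R2 ← R2 − 5·R1.
R3 ← R3 + 2·R1.
R2 ← R2 / (5/3).
R1 ← R1 + 1/3·R2.
R3 ← R3 + 5/3·R2.
Row 3 reduces to 0 = -1, a contradiction. The system is inconsistent.

no solution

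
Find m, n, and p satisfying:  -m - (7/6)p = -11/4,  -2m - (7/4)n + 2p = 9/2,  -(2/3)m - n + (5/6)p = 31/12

m = 1, n = -2, p = 3/2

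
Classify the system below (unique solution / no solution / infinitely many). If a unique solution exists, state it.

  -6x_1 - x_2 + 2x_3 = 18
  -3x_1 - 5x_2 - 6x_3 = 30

infinitely many solutions

Row-reduce:
R1 ← R1 / (-6).
R2 ← R2 + 3·R1.
R2 ← R2 / (-9/2).
R1 ← R1 − 1/6·R2.
Rank is 2 with 3 unknowns, leaving x_3 free.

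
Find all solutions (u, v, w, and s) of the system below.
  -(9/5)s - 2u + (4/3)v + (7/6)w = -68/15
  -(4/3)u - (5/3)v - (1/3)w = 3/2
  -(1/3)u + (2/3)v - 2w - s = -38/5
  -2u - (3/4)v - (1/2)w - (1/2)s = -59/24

u = 7/5, v = -5/2, w = 12/5, s = 2/3

Row-reduce the augmented matrix:
R1 ← R1 / (-2).
R2 ← R2 + 4/3·R1.
R3 ← R3 + 1/3·R1.
R4 ← R4 + 2·R1.
R2 ← R2 / (-23/9).
R1 ← R1 + 2/3·R2.
R3 ← R3 − 4/9·R2.
R4 ← R4 + 25/12·R2.
R3 ← R3 / (-659/276).
R1 ← R1 + 27/92·R3.
R2 ← R2 − 10/23·R3.
R4 ← R4 + 35/46·R3.
R4 ← R4 / (1576/3295).
R1 ← R1 − 2133/3295·R4.
R2 ← R2 + 1842/3295·R4.
R3 ← R3 − 678/3295·R4.
Reading off the reduced rows gives u = 7/5, v = -5/2, w = 12/5, s = 2/3.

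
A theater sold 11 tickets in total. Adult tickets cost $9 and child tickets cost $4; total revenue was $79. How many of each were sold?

adult tickets: 7, child tickets: 4

Let a = adult tickets, c = child tickets.
  a + c = 11
  4c + 9a = 79
From equation 1: a = 11 − c.
Substitute into equation 2 and solve: c = 4.
Then a = 7.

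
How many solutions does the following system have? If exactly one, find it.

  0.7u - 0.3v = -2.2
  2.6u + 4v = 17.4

u = -1, v = 5

Row-reduce the augmented matrix:
R1 ← R1 / (7/10).
R2 ← R2 − 13/5·R1.
R2 ← R2 / (179/35).
R1 ← R1 + 3/7·R2.
Reading off the reduced rows gives u = -1, v = 5.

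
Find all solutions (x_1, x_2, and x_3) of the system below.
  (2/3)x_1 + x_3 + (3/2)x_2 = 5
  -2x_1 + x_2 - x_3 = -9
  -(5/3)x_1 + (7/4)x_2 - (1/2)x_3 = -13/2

infinitely many solutions

Row-reduce:
R1 ← R1 / (2/3).
R2 ← R2 + 2·R1.
R3 ← R3 + 5/3·R1.
R2 ← R2 / (11/2).
R1 ← R1 − 9/4·R2.
R3 ← R3 − 11/2·R2.
Rank is 2 with 3 unknowns, leaving x_3 free.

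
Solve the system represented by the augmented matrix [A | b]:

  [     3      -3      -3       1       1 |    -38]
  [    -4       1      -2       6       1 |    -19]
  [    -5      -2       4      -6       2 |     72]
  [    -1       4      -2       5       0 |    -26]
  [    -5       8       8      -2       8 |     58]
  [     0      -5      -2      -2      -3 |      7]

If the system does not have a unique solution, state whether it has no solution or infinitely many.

x_1 = -6, x_2 = 1, x_3 = 3, x_4 = -6, x_5 = -2

Row-reduce the augmented matrix:
R1 ← R1 / (3).
R2 ← R2 + 4·R1.
R3 ← R3 + 5·R1.
R4 ← R4 + 1·R1.
R5 ← R5 + 5·R1.
R2 ← R2 / (-3).
R1 ← R1 + 1·R2.
R3 ← R3 + 7·R2.
R4 ← R4 − 3·R2.
R5 ← R5 − 3·R2.
R6 ← R6 + 5·R2.
R3 ← R3 / (13).
R1 ← R1 − 1·R3.
R2 ← R2 − 2·R3.
R4 ← R4 + 9·R3.
R5 ← R5 + 3·R3.
R6 ← R6 − 8·R3.
R4 ← R4 / (-85/39).
R1 ← R1 + 6/13·R4.
R2 ← R2 − 100/117·R4.
R3 ← R3 + 193/117·R4.
R5 ← R5 − 80/39·R4.
R6 ← R6 + 40/39·R4.
R5 ← R5 / (220/17).
R1 ← R1 + 52/85·R5.
R2 ← R2 − 1/17·R5.
R3 ← R3 + 104/85·R5.
R4 ← R4 + 56/85·R5.
R6 ← R6 + 110/17·R5.
R6 reduces to 0 = 0, so the extra equation is consistent.
Reading off the reduced rows gives x_1 = -6, x_2 = 1, x_3 = 3, x_4 = -6, x_5 = -2.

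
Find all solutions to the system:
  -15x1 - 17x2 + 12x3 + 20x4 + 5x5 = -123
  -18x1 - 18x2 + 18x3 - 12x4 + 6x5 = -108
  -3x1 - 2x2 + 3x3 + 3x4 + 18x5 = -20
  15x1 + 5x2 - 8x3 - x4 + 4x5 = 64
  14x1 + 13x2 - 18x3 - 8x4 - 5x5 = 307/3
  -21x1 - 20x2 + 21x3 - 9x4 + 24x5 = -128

Row-reduce the augmented matrix:
R1 ← R1 / (-15).
R2 ← R2 + 18·R1.
R3 ← R3 + 3·R1.
R4 ← R4 − 15·R1.
R5 ← R5 − 14·R1.
R6 ← R6 + 21·R1.
R2 ← R2 / (12/5).
R1 ← R1 − 17/15·R2.
R3 ← R3 − 7/5·R2.
R4 ← R4 + 12·R2.
R5 ← R5 + 43/15·R2.
R6 ← R6 − 19/5·R2.
R3 ← R3 / (-3/2).
R1 ← R1 + 5/2·R3.
R2 ← R2 − 3/2·R3.
R4 ← R4 − 22·R3.
R5 ← R5 + 5/2·R3.
R6 ← R6 + 3/2·R3.
R4 ← R4 / (397/3).
R1 ← R1 + 53/3·R4.
R2 ← R2 − 5·R4.
R3 ← R3 + 40/3·R4.
R5 ← R5 + 197/3·R4.
R5 ← R5 / (39511/397).
R1 ← R1 − 2311/397·R5.
R2 ← R2 − 2874/397·R5.
R3 ← R3 − 5834/397·R5.
R4 ← R4 − 775/397·R5.
R6 reduces to 0 = 0, so the extra equation is consistent.
Reading off the reduced rows gives x1 = 8/3, x2 = 3, x3 = -1, x4 = -1, x5 = 0.

x1 = 8/3, x2 = 3, x3 = -1, x4 = -1, x5 = 0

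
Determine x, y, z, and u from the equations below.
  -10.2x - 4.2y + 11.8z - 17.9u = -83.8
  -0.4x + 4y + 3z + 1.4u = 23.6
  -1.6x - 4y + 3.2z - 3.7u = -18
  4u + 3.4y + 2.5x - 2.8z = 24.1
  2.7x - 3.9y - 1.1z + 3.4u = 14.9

x = 5, y = 2, z = 4, u = 4

Row-reduce the augmented matrix:
R1 ← R1 / (-51/5).
R2 ← R2 + 2/5·R1.
R3 ← R3 + 8/5·R1.
R4 ← R4 − 5/2·R1.
R5 ← R5 − 27/10·R1.
R2 ← R2 / (354/85).
R1 ← R1 − 7/17·R2.
R3 ← R3 + 284/85·R2.
R4 ← R4 − 403/170·R2.
R5 ← R5 + 426/85·R2.
R3 ← R3 / (8986/2655).
R1 ← R1 + 1495/1062·R3.
R2 ← R2 − 647/1062·R3.
R4 ← R4 + 14359/10620·R3.
R5 ← R5 − 4493/885·R3.
R4 ← R4 / (-91043/71888).
R1 ← R1 − 67481/35944·R4.
R2 ← R2 − 13003/35944·R4.
R3 ← R3 − 4217/17972·R4.
R5 reduces to 0 = 0, so the extra equation is consistent.
Reading off the reduced rows gives x = 5, y = 2, z = 4, u = 4.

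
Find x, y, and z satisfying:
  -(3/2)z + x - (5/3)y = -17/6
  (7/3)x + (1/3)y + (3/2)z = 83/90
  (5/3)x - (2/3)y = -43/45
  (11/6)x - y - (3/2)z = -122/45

Row-reduce the augmented matrix:
R2 ← R2 − 7/3·R1.
R3 ← R3 − 5/3·R1.
R4 ← R4 − 11/6·R1.
R2 ← R2 / (38/9).
R1 ← R1 + 5/3·R2.
R3 ← R3 − 19/9·R2.
R4 ← R4 − 37/18·R2.
Swap R3 and R4.
R3 ← R3 / (-45/38).
R1 ← R1 − 9/19·R3.
R2 ← R2 − 45/38·R3.
R4 reduces to 0 = 0, so the extra equation is consistent.
Reading off the reduced rows gives x = -1/3, y = 3/5, z = 1.

x = -1/3, y = 3/5, z = 1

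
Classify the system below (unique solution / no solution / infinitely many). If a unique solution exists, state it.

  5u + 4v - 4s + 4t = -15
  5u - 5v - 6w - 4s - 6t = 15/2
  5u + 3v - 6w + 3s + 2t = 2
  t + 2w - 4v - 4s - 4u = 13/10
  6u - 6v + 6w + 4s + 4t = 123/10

u = -1/5, v = -2, w = -3/4, s = 3/2, t = 0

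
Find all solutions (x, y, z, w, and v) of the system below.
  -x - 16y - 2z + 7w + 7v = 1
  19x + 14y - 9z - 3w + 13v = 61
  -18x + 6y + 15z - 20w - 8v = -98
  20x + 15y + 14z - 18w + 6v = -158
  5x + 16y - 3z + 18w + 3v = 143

x = -4, y = 4, z = -6, w = 4, v = 3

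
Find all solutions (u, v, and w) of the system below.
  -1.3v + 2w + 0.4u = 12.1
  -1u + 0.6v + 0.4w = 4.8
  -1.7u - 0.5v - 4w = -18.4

Row-reduce the augmented matrix:
R1 ← R1 / (2/5).
R2 ← R2 + 1·R1.
R3 ← R3 + 17/10·R1.
R2 ← R2 / (-53/20).
R1 ← R1 + 13/4·R2.
R3 ← R3 + 241/40·R2.
R3 ← R3 / (-2061/265).
R1 ← R1 + 86/53·R3.
R2 ← R2 + 108/53·R3.
Reading off the reduced rows gives u = -3, v = -1, w = 6.

u = -3, v = -1, w = 6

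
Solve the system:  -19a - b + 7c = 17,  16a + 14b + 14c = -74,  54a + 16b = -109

no solution

Row-reduce:
R1 ← R1 / (-19).
R2 ← R2 − 16·R1.
R3 ← R3 − 54·R1.
R2 ← R2 / (250/19).
R1 ← R1 − 1/19·R2.
R3 ← R3 − 250/19·R2.
Row 3 reduces to 0 = -1, a contradiction. The system is inconsistent.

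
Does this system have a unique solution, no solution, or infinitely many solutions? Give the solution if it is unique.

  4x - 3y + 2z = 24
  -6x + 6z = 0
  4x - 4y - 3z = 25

x = 1, y = -6, z = 1

Row-reduce the augmented matrix:
R1 ← R1 / (4).
R2 ← R2 + 6·R1.
R3 ← R3 − 4·R1.
R2 ← R2 / (-9/2).
R1 ← R1 + 3/4·R2.
R3 ← R3 + 1·R2.
R3 ← R3 / (-7).
R1 ← R1 + 1·R3.
R2 ← R2 + 2·R3.
Reading off the reduced rows gives x = 1, y = -6, z = 1.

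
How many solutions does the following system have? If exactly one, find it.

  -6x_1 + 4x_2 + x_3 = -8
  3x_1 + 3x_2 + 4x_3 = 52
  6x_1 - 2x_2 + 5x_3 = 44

x_1 = 6, x_2 = 6, x_3 = 4

Row-reduce the augmented matrix:
R1 ← R1 / (-6).
R2 ← R2 − 3·R1.
R3 ← R3 − 6·R1.
R2 ← R2 / (5).
R1 ← R1 + 2/3·R2.
R3 ← R3 − 2·R2.
R3 ← R3 / (21/5).
R1 ← R1 − 13/30·R3.
R2 ← R2 − 9/10·R3.
Reading off the reduced rows gives x_1 = 6, x_2 = 6, x_3 = 4.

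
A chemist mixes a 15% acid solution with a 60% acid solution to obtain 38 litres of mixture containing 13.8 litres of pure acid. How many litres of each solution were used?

litres of solution A: 20, litres of solution B: 18

Let a = litres of solution A, b = litres of solution B.
  a + b = 38
  (3/20)a + (3/5)b = 69/5
From equation 1: a = 38 − b.
Substitute into equation 2 and solve: b = 18.
Then a = 20.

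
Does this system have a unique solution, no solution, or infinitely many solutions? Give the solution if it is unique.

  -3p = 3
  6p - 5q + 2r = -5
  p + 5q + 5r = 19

p = -1, q = 1, r = 3

Row-reduce the augmented matrix:
R1 ← R1 / (-3).
R2 ← R2 − 6·R1.
R3 ← R3 − 1·R1.
R2 ← R2 / (-5).
R3 ← R3 − 5·R2.
R3 ← R3 / (7).
R2 ← R2 + 2/5·R3.
Reading off the reduced rows gives p = -1, q = 1, r = 3.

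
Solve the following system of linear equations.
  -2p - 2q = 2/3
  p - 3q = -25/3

From equation 2: p = -25/3 + 3·q.
Substitute into equation 1 and solve: q = 2.
Then p = -7/3.

p = -7/3, q = 2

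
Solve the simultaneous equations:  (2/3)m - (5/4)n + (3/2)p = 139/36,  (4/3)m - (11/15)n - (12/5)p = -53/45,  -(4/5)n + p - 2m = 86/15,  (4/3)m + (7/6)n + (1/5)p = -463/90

m = -4/3, n = -3, p = 2/3

Row-reduce the augmented matrix:
R1 ← R1 / (2/3).
R2 ← R2 − 4/3·R1.
R3 ← R3 + 2·R1.
R4 ← R4 − 4/3·R1.
R2 ← R2 / (53/30).
R1 ← R1 + 15/8·R2.
R3 ← R3 + 91/20·R2.
R4 ← R4 − 11/3·R2.
R3 ← R3 / (-2228/265).
R1 ← R1 + 369/106·R3.
R2 ← R2 + 162/53·R3.
R4 ← R4 − 2228/265·R3.
R4 reduces to 0 = 0, so the extra equation is consistent.
Reading off the reduced rows gives m = -4/3, n = -3, p = 2/3.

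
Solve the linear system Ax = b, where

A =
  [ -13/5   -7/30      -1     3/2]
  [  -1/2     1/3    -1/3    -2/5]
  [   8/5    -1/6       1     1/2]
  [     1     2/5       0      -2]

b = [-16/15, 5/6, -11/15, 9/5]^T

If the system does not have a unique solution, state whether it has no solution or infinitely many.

Row-reduce:
R1 ← R1 / (-13/5).
R2 ← R2 + 1/2·R1.
R3 ← R3 − 8/5·R1.
R4 ← R4 − 1·R1.
R2 ← R2 / (59/156).
R1 ← R1 − 7/78·R2.
R3 ← R3 + 121/390·R2.
R4 ← R4 − 121/390·R2.
R3 ← R3 / (238/885).
R1 ← R1 − 74/177·R3.
R2 ← R2 + 22/59·R3.
R4 ← R4 + 238/885·R3.
Rank is 3 with 4 unknowns, leaving x_4 free.

infinitely many solutions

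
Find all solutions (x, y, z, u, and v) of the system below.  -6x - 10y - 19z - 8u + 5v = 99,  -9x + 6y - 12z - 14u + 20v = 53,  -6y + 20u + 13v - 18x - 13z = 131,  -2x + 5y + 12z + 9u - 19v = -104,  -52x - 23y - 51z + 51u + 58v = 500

Row-reduce:
R1 ← R1 / (-6).
R2 ← R2 + 9·R1.
R3 ← R3 + 18·R1.
R4 ← R4 + 2·R1.
R5 ← R5 + 52·R1.
R2 ← R2 / (21).
R1 ← R1 − 5/3·R2.
R3 ← R3 − 24·R2.
R4 ← R4 − 25/3·R2.
R5 ← R5 − 191/3·R2.
R3 ← R3 / (176/7).
R1 ← R1 − 13/7·R3.
R2 ← R2 − 11/14·R3.
R4 ← R4 − 165/14·R3.
R5 ← R5 − 891/14·R3.
R4 ← R4 / (-665/72).
R1 ← R1 + 763/396·R4.
R2 ← R2 + 37/24·R4.
R3 ← R3 − 81/44·R4.
R5 ← R5 − 665/72·R4.
Row 5 reduces to 0 = 3, a contradiction. The system is inconsistent.

no solution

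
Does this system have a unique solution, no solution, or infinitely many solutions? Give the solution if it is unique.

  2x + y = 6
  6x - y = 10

From equation 1: y = 6 − 2·x.
Substitute into equation 2 and solve: x = 2.
Then y = 2.

x = 2, y = 2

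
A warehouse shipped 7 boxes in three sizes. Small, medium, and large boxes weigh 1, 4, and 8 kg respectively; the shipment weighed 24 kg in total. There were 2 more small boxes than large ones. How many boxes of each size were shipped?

small boxes: 4, medium boxes: 1, large boxes: 2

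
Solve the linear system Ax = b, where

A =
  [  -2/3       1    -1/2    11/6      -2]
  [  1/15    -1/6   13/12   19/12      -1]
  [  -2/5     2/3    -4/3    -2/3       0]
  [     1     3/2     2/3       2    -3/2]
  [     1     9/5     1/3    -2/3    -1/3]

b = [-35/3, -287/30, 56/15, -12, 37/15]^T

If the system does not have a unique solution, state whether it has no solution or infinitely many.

Row-reduce:
R1 ← R1 / (-2/3).
R2 ← R2 − 1/15·R1.
R3 ← R3 + 2/5·R1.
R4 ← R4 − 1·R1.
R5 ← R5 − 1·R1.
R2 ← R2 / (-1/15).
R1 ← R1 + 3/2·R2.
R3 ← R3 − 1/15·R2.
R4 ← R4 − 3·R2.
R5 ← R5 − 33/10·R2.
Swap R3 and R4.
R3 ← R3 / (557/12).
R1 ← R1 + 45/2·R3.
R2 ← R2 + 31/2·R3.
R5 ← R5 − 761/15·R3.
Swap R4 and R5.
R4 ← R4 / (-4264/1671).
R1 ← R1 + 925/557·R4.
R2 ← R2 − 910/557·R4.
R3 ← R3 − 1011/557·R4.
Rank is 4 with 5 unknowns, leaving x_5 free.

infinitely many solutions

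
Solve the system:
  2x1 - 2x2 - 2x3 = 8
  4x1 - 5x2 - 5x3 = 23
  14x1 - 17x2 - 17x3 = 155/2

no solution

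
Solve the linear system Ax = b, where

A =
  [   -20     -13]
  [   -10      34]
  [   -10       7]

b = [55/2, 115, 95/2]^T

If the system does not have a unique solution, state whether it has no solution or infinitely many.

Row-reduce the augmented matrix:
R1 ← R1 / (-20).
R2 ← R2 + 10·R1.
R3 ← R3 + 10·R1.
R2 ← R2 / (81/2).
R1 ← R1 − 13/20·R2.
R3 ← R3 − 27/2·R2.
R3 reduces to 0 = 0, so the extra equation is consistent.
Reading off the reduced rows gives x_1 = -3, x_2 = 5/2.

x_1 = -3, x_2 = 5/2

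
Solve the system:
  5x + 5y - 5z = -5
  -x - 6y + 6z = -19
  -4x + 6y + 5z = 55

Row-reduce the augmented matrix:
R1 ← R1 / (5).
R2 ← R2 + 1·R1.
R3 ← R3 + 4·R1.
R2 ← R2 / (-5).
R1 ← R1 − 1·R2.
R3 ← R3 − 10·R2.
R3 ← R3 / (11).
R2 ← R2 + 1·R3.
Reading off the reduced rows gives x = -5, y = 5, z = 1.

x = -5, y = 5, z = 1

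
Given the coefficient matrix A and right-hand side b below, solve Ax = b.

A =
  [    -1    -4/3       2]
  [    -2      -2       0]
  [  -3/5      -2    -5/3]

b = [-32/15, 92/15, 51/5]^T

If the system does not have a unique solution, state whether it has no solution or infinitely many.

x_1 = -2/3, x_2 = -12/5, x_3 = -3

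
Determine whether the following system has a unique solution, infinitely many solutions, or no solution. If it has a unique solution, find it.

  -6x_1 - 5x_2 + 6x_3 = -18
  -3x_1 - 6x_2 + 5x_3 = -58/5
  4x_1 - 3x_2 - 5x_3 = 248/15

x_1 = 4/3, x_2 = -2/5, x_3 = -2

Row-reduce the augmented matrix:
R1 ← R1 / (-6).
R2 ← R2 + 3·R1.
R3 ← R3 − 4·R1.
R2 ← R2 / (-7/2).
R1 ← R1 − 5/6·R2.
R3 ← R3 + 19/3·R2.
R3 ← R3 / (-97/21).
R1 ← R1 + 11/21·R3.
R2 ← R2 + 4/7·R3.
Reading off the reduced rows gives x_1 = 4/3, x_2 = -2/5, x_3 = -2.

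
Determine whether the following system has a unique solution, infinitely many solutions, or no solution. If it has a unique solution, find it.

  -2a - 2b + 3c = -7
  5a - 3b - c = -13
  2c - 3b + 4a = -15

a = -1, b = 3, c = -1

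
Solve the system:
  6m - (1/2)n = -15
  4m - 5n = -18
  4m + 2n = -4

no solution

Row-reduce:
R1 ← R1 / (6).
R2 ← R2 − 4·R1.
R3 ← R3 − 4·R1.
R2 ← R2 / (-14/3).
R1 ← R1 + 1/12·R2.
R3 ← R3 − 7/3·R2.
Row 3 reduces to 0 = 2, a contradiction. The system is inconsistent.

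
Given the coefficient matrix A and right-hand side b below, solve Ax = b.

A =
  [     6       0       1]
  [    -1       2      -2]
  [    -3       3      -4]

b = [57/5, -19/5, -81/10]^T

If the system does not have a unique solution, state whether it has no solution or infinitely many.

Row-reduce the augmented matrix:
R1 ← R1 / (6).
R2 ← R2 + 1·R1.
R3 ← R3 + 3·R1.
R2 ← R2 / (2).
R3 ← R3 − 3·R2.
R3 ← R3 / (-3/4).
R1 ← R1 − 1/6·R3.
R2 ← R2 + 11/12·R3.
Reading off the reduced rows gives x_1 = 2, x_2 = -3/2, x_3 = -3/5.

x_1 = 2, x_2 = -3/2, x_3 = -3/5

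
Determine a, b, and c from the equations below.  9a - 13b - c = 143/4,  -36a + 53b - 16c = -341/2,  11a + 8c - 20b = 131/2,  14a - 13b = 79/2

a = 1/2, b = -5/2, c = 5/4

Row-reduce the augmented matrix:
R1 ← R1 / (9).
R2 ← R2 + 36·R1.
R3 ← R3 − 11·R1.
R4 ← R4 − 14·R1.
R1 ← R1 + 13/9·R2.
R3 ← R3 + 37/9·R2.
R4 ← R4 − 65/9·R2.
R3 ← R3 / (-73).
R1 ← R1 + 29·R3.
R2 ← R2 + 20·R3.
R4 ← R4 − 146·R3.
R4 reduces to 0 = 0, so the extra equation is consistent.
Reading off the reduced rows gives a = 1/2, b = -5/2, c = 5/4.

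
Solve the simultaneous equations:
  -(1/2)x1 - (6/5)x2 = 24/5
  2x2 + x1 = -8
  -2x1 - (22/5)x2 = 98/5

Row-reduce:
R1 ← R1 / (-1/2).
R2 ← R2 − 1·R1.
R3 ← R3 + 2·R1.
R2 ← R2 / (-2/5).
R1 ← R1 − 12/5·R2.
R3 ← R3 − 2/5·R2.
Row 3 reduces to 0 = 2, a contradiction. The system is inconsistent.

no solution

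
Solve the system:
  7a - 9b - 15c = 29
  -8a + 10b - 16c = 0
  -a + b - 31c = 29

infinitely many solutions

Row-reduce:
R1 ← R1 / (7).
R2 ← R2 + 8·R1.
R3 ← R3 + 1·R1.
R2 ← R2 / (-2/7).
R1 ← R1 + 9/7·R2.
R3 ← R3 + 2/7·R2.
Rank is 2 with 3 unknowns, leaving c free.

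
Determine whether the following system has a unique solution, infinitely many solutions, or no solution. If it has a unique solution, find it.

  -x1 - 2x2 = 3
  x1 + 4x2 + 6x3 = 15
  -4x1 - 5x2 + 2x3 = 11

x1 = 3, x2 = -3, x3 = 4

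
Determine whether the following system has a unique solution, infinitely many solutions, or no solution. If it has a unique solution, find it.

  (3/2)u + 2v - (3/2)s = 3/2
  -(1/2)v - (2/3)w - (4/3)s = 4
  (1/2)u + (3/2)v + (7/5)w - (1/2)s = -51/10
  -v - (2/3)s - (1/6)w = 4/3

Row-reduce the augmented matrix:
R1 ← R1 / (3/2).
R3 ← R3 − 1/2·R1.
R2 ← R2 / (-1/2).
R1 ← R1 − 4/3·R2.
R3 ← R3 − 5/6·R2.
R4 ← R4 + 1·R2.
R3 ← R3 / (13/45).
R1 ← R1 + 16/9·R3.
R2 ← R2 − 4/3·R3.
R4 ← R4 − 7/6·R3.
R4 ← R4 / (428/39).
R1 ← R1 + 237/13·R4.
R2 ← R2 − 168/13·R4.
R3 ← R3 + 100/13·R4.
Reading off the reduced rows gives u = 0, v = 0, w = -4, s = -1.

u = 0, v = 0, w = -4, s = -1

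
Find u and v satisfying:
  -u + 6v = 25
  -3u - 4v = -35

From equation 1: u = -25 + 6·v.
Substitute into equation 2 and solve: v = 5.
Then u = 5.

u = 5, v = 5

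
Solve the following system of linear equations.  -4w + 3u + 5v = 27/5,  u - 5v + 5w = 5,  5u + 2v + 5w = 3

u = 3, v = -2, w = -8/5

Row-reduce the augmented matrix:
R1 ← R1 / (3).
R2 ← R2 − 1·R1.
R3 ← R3 − 5·R1.
R2 ← R2 / (-20/3).
R1 ← R1 − 5/3·R2.
R3 ← R3 + 19/3·R2.
R3 ← R3 / (113/20).
R1 ← R1 − 1/4·R3.
R2 ← R2 + 19/20·R3.
Reading off the reduced rows gives u = 3, v = -2, w = -8/5.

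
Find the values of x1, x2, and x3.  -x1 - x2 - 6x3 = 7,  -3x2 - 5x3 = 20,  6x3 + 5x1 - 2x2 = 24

x1 = 4, x2 = -5, x3 = -1

Row-reduce the augmented matrix:
R1 ← R1 / (-1).
R3 ← R3 − 5·R1.
R2 ← R2 / (-3).
R1 ← R1 − 1·R2.
R3 ← R3 + 7·R2.
R3 ← R3 / (-37/3).
R1 ← R1 − 13/3·R3.
R2 ← R2 − 5/3·R3.
Reading off the reduced rows gives x1 = 4, x2 = -5, x3 = -1.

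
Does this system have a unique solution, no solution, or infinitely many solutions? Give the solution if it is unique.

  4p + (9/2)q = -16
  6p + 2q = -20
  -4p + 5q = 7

Row-reduce:
R1 ← R1 / (4).
R2 ← R2 − 6·R1.
R3 ← R3 + 4·R1.
R2 ← R2 / (-19/4).
R1 ← R1 − 9/8·R2.
R3 ← R3 − 19/2·R2.
Row 3 reduces to 0 = -1, a contradiction. The system is inconsistent.

no solution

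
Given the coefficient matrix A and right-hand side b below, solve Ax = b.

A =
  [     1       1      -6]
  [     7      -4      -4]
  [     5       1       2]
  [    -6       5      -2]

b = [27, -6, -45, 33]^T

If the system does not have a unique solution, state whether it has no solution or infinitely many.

Row-reduce the augmented matrix:
R2 ← R2 − 7·R1.
R3 ← R3 − 5·R1.
R4 ← R4 + 6·R1.
R2 ← R2 / (-11).
R1 ← R1 − 1·R2.
R3 ← R3 + 4·R2.
R4 ← R4 − 11·R2.
R3 ← R3 / (200/11).
R1 ← R1 + 28/11·R3.
R2 ← R2 + 38/11·R3.
R4 reduces to 0 = 0, so the extra equation is consistent.
Reading off the reduced rows gives x_1 = -6, x_2 = -3, x_3 = -6.

x_1 = -6, x_2 = -3, x_3 = -6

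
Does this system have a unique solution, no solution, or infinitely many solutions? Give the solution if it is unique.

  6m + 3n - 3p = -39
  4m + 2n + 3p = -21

Row-reduce:
R1 ← R1 / (6).
R2 ← R2 − 4·R1.
R2 ← R2 / (5).
R1 ← R1 + 1/2·R2.
Rank is 2 with 3 unknowns, leaving n free.

infinitely many solutions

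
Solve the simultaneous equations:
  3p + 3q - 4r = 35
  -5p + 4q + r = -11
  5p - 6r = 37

p = 5, q = 4, r = -2

Row-reduce the augmented matrix:
R1 ← R1 / (3).
R2 ← R2 + 5·R1.
R3 ← R3 − 5·R1.
R2 ← R2 / (9).
R1 ← R1 − 1·R2.
R3 ← R3 + 5·R2.
R3 ← R3 / (-67/27).
R1 ← R1 + 19/27·R3.
R2 ← R2 + 17/27·R3.
Reading off the reduced rows gives p = 5, q = 4, r = -2.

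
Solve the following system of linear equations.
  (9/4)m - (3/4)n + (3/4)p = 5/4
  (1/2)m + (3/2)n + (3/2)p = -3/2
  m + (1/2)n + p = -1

Row-reduce:
R1 ← R1 / (9/4).
R2 ← R2 − 1/2·R1.
R3 ← R3 − 1·R1.
R2 ← R2 / (5/3).
R1 ← R1 + 1/3·R2.
R3 ← R3 − 5/6·R2.
Row 3 reduces to 0 = -2/3, a contradiction. The system is inconsistent.

no solution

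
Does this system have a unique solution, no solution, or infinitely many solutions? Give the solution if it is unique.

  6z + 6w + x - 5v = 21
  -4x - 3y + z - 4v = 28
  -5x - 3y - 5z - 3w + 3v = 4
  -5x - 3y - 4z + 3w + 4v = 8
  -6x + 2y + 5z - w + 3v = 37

Row-reduce the augmented matrix:
R2 ← R2 + 4·R1.
R3 ← R3 + 5·R1.
R4 ← R4 + 5·R1.
R5 ← R5 + 6·R1.
R2 ← R2 / (-3).
R3 ← R3 + 3·R2.
R4 ← R4 + 3·R2.
R5 ← R5 − 2·R2.
Swap R3 and R4.
R1 ← R1 − 6·R3.
R2 ← R2 + 25/3·R3.
R5 ← R5 − 173/3·R3.
R4 ← R4 / (3).
R1 ← R1 + 48·R4.
R2 ← R2 − 67·R4.
R3 ← R3 − 9·R4.
R5 ← R5 + 468·R4.
R5 ← R5 / (96).
R1 ← R1 − 9·R5.
R2 ← R2 + 35/3·R5.
R3 ← R3 + 3·R5.
R4 ← R4 − 2/3·R5.
Reading off the reduced rows gives x = -6, y = 3, z = 1, w = 1, v = -3.

x = -6, y = 3, z = 1, w = 1, v = -3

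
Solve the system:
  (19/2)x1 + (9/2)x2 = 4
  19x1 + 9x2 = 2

no solution

Row-reduce:
R1 ← R1 / (19/2).
R2 ← R2 − 19·R1.
Row 2 reduces to 0 = -6, a contradiction. The system is inconsistent.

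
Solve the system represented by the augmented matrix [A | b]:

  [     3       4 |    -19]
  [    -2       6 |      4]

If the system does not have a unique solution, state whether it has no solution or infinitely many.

x_1 = -5, x_2 = -1

Row-reduce the augmented matrix:
R1 ← R1 / (3).
R2 ← R2 + 2·R1.
R2 ← R2 / (26/3).
R1 ← R1 − 4/3·R2.
Reading off the reduced rows gives x_1 = -5, x_2 = -1.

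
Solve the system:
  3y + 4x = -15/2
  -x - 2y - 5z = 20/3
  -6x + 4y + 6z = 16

x = -3, y = 3/2, z = -4/3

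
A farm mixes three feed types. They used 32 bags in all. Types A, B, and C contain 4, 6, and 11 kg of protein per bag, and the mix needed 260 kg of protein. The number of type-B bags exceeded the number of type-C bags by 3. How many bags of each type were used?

type-A bags: 1, type-B bags: 17, type-C bags: 14

Let a = type-A bags, b = type-B bags, c = type-C bags.
  a + b + c = 32
  4a + 6b + 11c = 260
  b - c = 3
Row-reduce the augmented matrix:
R2 ← R2 − 4·R1.
R2 ← R2 / (2).
R1 ← R1 − 1·R2.
R3 ← R3 − 1·R2.
R3 ← R3 / (-9/2).
R1 ← R1 + 5/2·R3.
R2 ← R2 − 7/2·R3.
Reading off the reduced rows gives a = 1, b = 17, c = 14.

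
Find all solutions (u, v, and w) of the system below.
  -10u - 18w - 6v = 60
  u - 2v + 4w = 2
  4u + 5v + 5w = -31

Row-reduce:
R1 ← R1 / (-10).
R2 ← R2 − 1·R1.
R3 ← R3 − 4·R1.
R2 ← R2 / (-13/5).
R1 ← R1 − 3/5·R2.
R3 ← R3 − 13/5·R2.
Row 3 reduces to 0 = 1, a contradiction. The system is inconsistent.

no solution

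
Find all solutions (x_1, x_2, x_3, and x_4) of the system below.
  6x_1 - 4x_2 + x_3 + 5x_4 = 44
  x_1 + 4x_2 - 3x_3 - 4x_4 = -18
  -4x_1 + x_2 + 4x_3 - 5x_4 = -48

Row-reduce:
R1 ← R1 / (6).
R2 ← R2 − 1·R1.
R3 ← R3 + 4·R1.
R2 ← R2 / (14/3).
R1 ← R1 + 2/3·R2.
R3 ← R3 + 5/3·R2.
R3 ← R3 / (99/28).
R1 ← R1 + 2/7·R3.
R2 ← R2 + 19/28·R3.
Rank is 3 with 4 unknowns, leaving x_4 free.

infinitely many solutions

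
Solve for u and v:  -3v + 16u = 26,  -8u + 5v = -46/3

u = 3/2, v = -2/3

Row-reduce the augmented matrix:
R1 ← R1 / (16).
R2 ← R2 + 8·R1.
R2 ← R2 / (7/2).
R1 ← R1 + 3/16·R2.
Reading off the reduced rows gives u = 3/2, v = -2/3.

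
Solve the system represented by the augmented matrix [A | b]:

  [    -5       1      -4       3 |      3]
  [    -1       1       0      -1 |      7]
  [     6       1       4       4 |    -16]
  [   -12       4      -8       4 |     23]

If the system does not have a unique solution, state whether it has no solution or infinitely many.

no solution

Row-reduce:
R1 ← R1 / (-5).
R2 ← R2 + 1·R1.
R3 ← R3 − 6·R1.
R4 ← R4 + 12·R1.
R2 ← R2 / (4/5).
R1 ← R1 + 1/5·R2.
R3 ← R3 − 11/5·R2.
R4 ← R4 − 8/5·R2.
R3 ← R3 / (-3).
R1 ← R1 − 1·R3.
R2 ← R2 − 1·R3.
Row 4 reduces to 0 = 3, a contradiction. The system is inconsistent.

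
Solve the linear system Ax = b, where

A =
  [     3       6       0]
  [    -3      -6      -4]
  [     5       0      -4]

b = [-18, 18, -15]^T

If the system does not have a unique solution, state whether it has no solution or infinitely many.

x_1 = -3, x_2 = -3/2, x_3 = 0

Row-reduce the augmented matrix:
R1 ← R1 / (3).
R2 ← R2 + 3·R1.
R3 ← R3 − 5·R1.
Swap R2 and R3.
R2 ← R2 / (-10).
R1 ← R1 − 2·R2.
R3 ← R3 / (-4).
R1 ← R1 + 4/5·R3.
R2 ← R2 − 2/5·R3.
Reading off the reduced rows gives x_1 = -3, x_2 = -3/2, x_3 = 0.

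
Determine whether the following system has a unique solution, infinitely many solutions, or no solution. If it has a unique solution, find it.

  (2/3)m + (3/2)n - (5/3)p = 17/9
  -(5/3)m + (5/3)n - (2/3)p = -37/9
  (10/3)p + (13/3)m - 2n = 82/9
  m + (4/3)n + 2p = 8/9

Row-reduce the augmented matrix:
R1 ← R1 / (2/3).
R2 ← R2 + 5/3·R1.
R3 ← R3 − 13/3·R1.
R4 ← R4 − 1·R1.
R2 ← R2 / (65/12).
R1 ← R1 − 9/4·R2.
R3 ← R3 + 47/4·R2.
R4 ← R4 + 11/12·R2.
R3 ← R3 / (718/195).
R1 ← R1 + 32/65·R3.
R2 ← R2 + 58/65·R3.
R4 ← R4 − 718/195·R3.
R4 reduces to 0 = 0, so the extra equation is consistent.
Reading off the reduced rows gives m = 7/3, n = -1/3, p = -1/2.

m = 7/3, n = -1/3, p = -1/2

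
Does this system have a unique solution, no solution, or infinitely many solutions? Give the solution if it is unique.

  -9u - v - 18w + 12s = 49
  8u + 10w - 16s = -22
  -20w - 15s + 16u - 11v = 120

Row-reduce:
R1 ← R1 / (-9).
R2 ← R2 − 8·R1.
R3 ← R3 − 16·R1.
R2 ← R2 / (-8/9).
R1 ← R1 − 1/9·R2.
R3 ← R3 + 115/9·R2.
R3 ← R3 / (137/4).
R1 ← R1 − 5/4·R3.
R2 ← R2 − 27/4·R3.
Rank is 3 with 4 unknowns, leaving s free.

infinitely many solutions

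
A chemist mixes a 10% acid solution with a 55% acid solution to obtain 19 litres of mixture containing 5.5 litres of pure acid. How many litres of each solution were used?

litres of solution A: 11, litres of solution B: 8

Let a = litres of solution A, b = litres of solution B.
  a + b = 19
  (11/20)b + (1/10)a = 11/2
Row-reduce the augmented matrix:
R2 ← R2 − 1/10·R1.
R2 ← R2 / (9/20).
R1 ← R1 − 1·R2.
Reading off the reduced rows gives a = 11, b = 8.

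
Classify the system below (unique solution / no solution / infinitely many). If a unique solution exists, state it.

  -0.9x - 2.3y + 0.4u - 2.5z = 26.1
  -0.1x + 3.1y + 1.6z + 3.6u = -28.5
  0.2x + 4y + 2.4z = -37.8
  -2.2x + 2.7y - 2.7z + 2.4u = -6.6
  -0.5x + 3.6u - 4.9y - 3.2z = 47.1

Row-reduce the augmented matrix:
R1 ← R1 / (-9/10).
R2 ← R2 + 1/10·R1.
R3 ← R3 − 1/5·R1.
R4 ← R4 + 11/5·R1.
R5 ← R5 + 1/2·R1.
R2 ← R2 / (151/45).
R1 ← R1 − 23/9·R2.
R3 ← R3 − 157/45·R2.
R4 ← R4 − 749/90·R2.
R5 ← R5 + 163/45·R2.
R3 ← R3 / (-163/1510).
R1 ← R1 − 407/302·R3.
R2 ← R2 − 169/302·R3.
R4 ← R4 + 3763/3020·R3.
R5 ← R5 − 163/755·R3.
R4 ← R4 / (27914/815).
R1 ← R1 + 7856/163·R4.
R2 ← R2 + 2876/163·R4.
R3 ← R3 − 5448/163·R4.
R5 reduces to 0 = 0, so the extra equation is consistent.
Reading off the reduced rows gives x = 3, y = -6, z = -6, u = 0.

x = 3, y = -6, z = -6, u = 0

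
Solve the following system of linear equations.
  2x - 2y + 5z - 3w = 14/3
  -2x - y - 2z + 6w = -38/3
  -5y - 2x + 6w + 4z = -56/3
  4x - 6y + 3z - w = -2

x = 2, y = 2, z = 1/3, w = -1

Row-reduce the augmented matrix:
R1 ← R1 / (2).
R2 ← R2 + 2·R1.
R3 ← R3 + 2·R1.
R4 ← R4 − 4·R1.
R2 ← R2 / (-3).
R1 ← R1 + 1·R2.
R3 ← R3 + 7·R2.
R4 ← R4 + 2·R2.
R3 ← R3 / (2).
R1 ← R1 − 3/2·R3.
R2 ← R2 + 1·R3.
R4 ← R4 + 9·R3.
R4 ← R4 / (-15).
R1 ← R1 − 1/2·R4.
R2 ← R2 + 3·R4.
R3 ← R3 + 2·R4.
Reading off the reduced rows gives x = 2, y = 2, z = 1/3, w = -1.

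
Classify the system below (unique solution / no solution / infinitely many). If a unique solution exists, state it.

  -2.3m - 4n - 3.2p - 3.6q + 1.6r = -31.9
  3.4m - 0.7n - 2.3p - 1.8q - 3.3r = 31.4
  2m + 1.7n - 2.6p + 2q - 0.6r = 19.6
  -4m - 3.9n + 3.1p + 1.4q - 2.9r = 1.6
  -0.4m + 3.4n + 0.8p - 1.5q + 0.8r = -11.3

Row-reduce the augmented matrix:
R1 ← R1 / (-23/10).
R2 ← R2 − 17/5·R1.
R3 ← R3 − 2·R1.
R4 ← R4 + 4·R1.
R5 ← R5 + 2/5·R1.
R2 ← R2 / (-1521/230).
R1 ← R1 − 40/23·R2.
R3 ← R3 + 409/230·R2.
R4 ← R4 − 703/230·R2.
R5 ← R5 − 471/115·R2.
R3 ← R3 / (-3541/1014).
R1 ← R1 + 232/507·R3.
R2 ← R2 − 539/507·R3.
R4 ← R4 − 13729/2535·R3.
R5 ← R5 + 2533/845·R3.
R4 ← R4 / (494506/88525).
R1 ← R1 + 7268/17705·R4.
R2 ← R2 − 23296/17705·R4.
R3 ← R3 + 3978/17705·R4.
R5 ← R5 + 1054887/177050·R4.
R5 ← R5 / (-28431261/4945060).
R1 ← R1 + 1044866/741759·R5.
R2 ← R2 − 375376/247253·R5.
R3 ← R3 + 355660/741759·R5.
R4 ← R4 + 1194457/1483518·R5.
Reading off the reduced rows gives m = 5, n = 0, p = 0, q = 3, r = -6.

m = 5, n = 0, p = 0, q = 3, r = -6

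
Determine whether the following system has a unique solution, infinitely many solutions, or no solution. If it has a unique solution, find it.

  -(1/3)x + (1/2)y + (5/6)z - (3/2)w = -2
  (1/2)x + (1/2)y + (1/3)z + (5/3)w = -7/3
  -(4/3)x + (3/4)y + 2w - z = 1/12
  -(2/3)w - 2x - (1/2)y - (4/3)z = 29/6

x = -1, y = -3, z = -1, w = 0

Row-reduce the augmented matrix:
R1 ← R1 / (-1/3).
R2 ← R2 − 1/2·R1.
R3 ← R3 + 4/3·R1.
R4 ← R4 + 2·R1.
R2 ← R2 / (5/4).
R1 ← R1 + 3/2·R2.
R3 ← R3 + 5/4·R2.
R4 ← R4 + 7/2·R2.
R3 ← R3 / (-11/4).
R1 ← R1 + 3/5·R3.
R2 ← R2 − 19/15·R3.
R4 ← R4 + 19/10·R3.
R4 ← R4 / (52/33).
R1 ← R1 − 24/11·R4.
R2 ← R2 − 292/99·R4.
R3 ← R3 + 89/33·R4.
Reading off the reduced rows gives x = -1, y = -3, z = -1, w = 0.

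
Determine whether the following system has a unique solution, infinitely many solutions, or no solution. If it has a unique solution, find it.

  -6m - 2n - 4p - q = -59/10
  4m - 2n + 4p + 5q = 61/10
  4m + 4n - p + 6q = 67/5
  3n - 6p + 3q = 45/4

Row-reduce the augmented matrix:
R1 ← R1 / (-6).
R2 ← R2 − 4·R1.
R3 ← R3 − 4·R1.
R2 ← R2 / (-10/3).
R1 ← R1 − 1/3·R2.
R3 ← R3 − 8/3·R2.
R4 ← R4 − 3·R2.
R3 ← R3 / (-13/5).
R1 ← R1 − 4/5·R3.
R2 ← R2 + 2/5·R3.
R4 ← R4 + 24/5·R3.
R4 ← R4 / (-243/26).
R1 ← R1 − 43/13·R4.
R2 ← R2 + 69/26·R4.
R3 ← R3 + 44/13·R4.
Reading off the reduced rows gives m = 2, n = -1/4, p = -8/5, q = 4/5.

m = 2, n = -1/4, p = -8/5, q = 4/5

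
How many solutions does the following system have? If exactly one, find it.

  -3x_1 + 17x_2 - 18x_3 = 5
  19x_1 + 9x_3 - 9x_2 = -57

Row-reduce:
R1 ← R1 / (-3).
R2 ← R2 − 19·R1.
R2 ← R2 / (296/3).
R1 ← R1 + 17/3·R2.
Rank is 2 with 3 unknowns, leaving x_3 free.

infinitely many solutions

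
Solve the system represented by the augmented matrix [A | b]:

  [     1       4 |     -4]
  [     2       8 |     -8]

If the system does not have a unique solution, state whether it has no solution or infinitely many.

infinitely many solutions

Row-reduce:
R2 ← R2 − 2·R1.
Rank is 1 with 2 unknowns, leaving x_2 free.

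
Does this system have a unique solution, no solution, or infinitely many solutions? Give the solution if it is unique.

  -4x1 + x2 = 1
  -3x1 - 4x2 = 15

Row-reduce the augmented matrix:
R1 ← R1 / (-4).
R2 ← R2 + 3·R1.
R2 ← R2 / (-19/4).
R1 ← R1 + 1/4·R2.
Reading off the reduced rows gives x1 = -1, x2 = -3.

x1 = -1, x2 = -3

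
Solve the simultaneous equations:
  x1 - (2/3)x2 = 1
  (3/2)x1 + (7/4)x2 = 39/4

x1 = 3, x2 = 3

From equation 1: x1 = 1 + 2/3·x2.
Substitute into equation 2 and solve: x2 = 3.
Then x1 = 3.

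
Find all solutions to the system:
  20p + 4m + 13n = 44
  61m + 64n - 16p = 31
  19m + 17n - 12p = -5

no solution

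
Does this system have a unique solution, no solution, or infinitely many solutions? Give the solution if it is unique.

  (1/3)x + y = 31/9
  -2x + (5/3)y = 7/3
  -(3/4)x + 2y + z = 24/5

Row-reduce the augmented matrix:
R1 ← R1 / (1/3).
R2 ← R2 + 2·R1.
R3 ← R3 + 3/4·R1.
R2 ← R2 / (23/3).
R1 ← R1 − 3·R2.
R3 ← R3 − 17/4·R2.
Reading off the reduced rows gives x = 4/3, y = 3, z = -1/5.

x = 4/3, y = 3, z = -1/5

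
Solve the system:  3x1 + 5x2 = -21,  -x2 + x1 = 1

Row-reduce the augmented matrix:
R1 ← R1 / (3).
R2 ← R2 − 1·R1.
R2 ← R2 / (-8/3).
R1 ← R1 − 5/3·R2.
Reading off the reduced rows gives x1 = -2, x2 = -3.

x1 = -2, x2 = -3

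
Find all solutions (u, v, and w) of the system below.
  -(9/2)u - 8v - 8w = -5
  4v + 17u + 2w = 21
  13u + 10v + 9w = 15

Row-reduce:
R1 ← R1 / (-9/2).
R2 ← R2 − 17·R1.
R3 ← R3 − 13·R1.
R2 ← R2 / (-236/9).
R1 ← R1 − 16/9·R2.
R3 ← R3 + 118/9·R2.
Row 3 reduces to 0 = -1/2, a contradiction. The system is inconsistent.

no solution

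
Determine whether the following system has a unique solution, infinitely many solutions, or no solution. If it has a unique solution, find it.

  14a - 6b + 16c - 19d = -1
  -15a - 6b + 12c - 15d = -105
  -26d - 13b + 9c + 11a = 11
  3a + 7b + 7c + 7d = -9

no solution

Row-reduce:
R1 ← R1 / (14).
R2 ← R2 + 15·R1.
R3 ← R3 − 11·R1.
R4 ← R4 − 3·R1.
R2 ← R2 / (-87/7).
R1 ← R1 + 3/7·R2.
R3 ← R3 + 58/7·R2.
R4 ← R4 − 58/7·R2.
R3 ← R3 / (-23).
R1 ← R1 − 4/29·R3.
R2 ← R2 + 68/29·R3.
R4 ← R4 − 23·R3.
Row 4 reduces to 0 = 3, a contradiction. The system is inconsistent.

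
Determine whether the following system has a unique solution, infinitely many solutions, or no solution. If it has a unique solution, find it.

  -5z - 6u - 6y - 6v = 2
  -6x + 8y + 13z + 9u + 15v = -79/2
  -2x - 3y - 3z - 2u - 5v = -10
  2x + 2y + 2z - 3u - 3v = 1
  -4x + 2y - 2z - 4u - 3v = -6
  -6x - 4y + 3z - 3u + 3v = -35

no solution

Row-reduce:
Swap R1 and R2.
R1 ← R1 / (-6).
R3 ← R3 + 2·R1.
R4 ← R4 − 2·R1.
R5 ← R5 + 4·R1.
R6 ← R6 + 6·R1.
R2 ← R2 / (-6).
R1 ← R1 + 4/3·R2.
R3 ← R3 + 17/3·R2.
R4 ← R4 − 14/3·R2.
R5 ← R5 + 10/3·R2.
R6 ← R6 + 12·R2.
R3 ← R3 / (-47/18).
R1 ← R1 + 19/18·R3.
R2 ← R2 − 5/6·R3.
R4 ← R4 − 22/9·R3.
R5 ← R5 + 71/9·R3.
R4 ← R4 / (-190/47).
R1 ← R1 + 41/94·R4.
R2 ← R2 − 57/47·R4.
R3 ← R3 + 12/47·R4.
R5 ← R5 + 408/47·R4.
R5 ← R5 / (1697/95).
R1 ← R1 − 249/190·R5.
R2 ← R2 + 12/5·R5.
R3 ← R3 − 198/95·R5.
R4 ← R4 − 158/95·R5.
Row 6 reduces to 0 = 1/2, a contradiction. The system is inconsistent.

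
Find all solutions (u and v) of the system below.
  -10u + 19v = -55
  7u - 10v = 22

u = -4, v = -5

Row-reduce the augmented matrix:
R1 ← R1 / (-10).
R2 ← R2 − 7·R1.
R2 ← R2 / (33/10).
R1 ← R1 + 19/10·R2.
Reading off the reduced rows gives u = -4, v = -5.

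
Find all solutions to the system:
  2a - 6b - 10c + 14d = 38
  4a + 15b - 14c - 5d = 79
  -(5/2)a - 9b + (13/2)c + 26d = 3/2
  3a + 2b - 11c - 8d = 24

Row-reduce:
R1 ← R1 / (2).
R2 ← R2 − 4·R1.
R3 ← R3 + 5/2·R1.
R4 ← R4 − 3·R1.
R2 ← R2 / (27).
R1 ← R1 + 3·R2.
R3 ← R3 + 33/2·R2.
R4 ← R4 − 11·R2.
R3 ← R3 / (-7/3).
R1 ← R1 + 13/3·R3.
R2 ← R2 − 2/9·R3.
R4 ← R4 − 14/9·R3.
Row 4 reduces to 0 = -1/3, a contradiction. The system is inconsistent.

no solution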